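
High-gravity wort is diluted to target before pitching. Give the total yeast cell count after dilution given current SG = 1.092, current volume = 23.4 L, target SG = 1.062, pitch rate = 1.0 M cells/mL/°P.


V_w = V·((SG_c−1)/(SG_t−1)−1);  °P = 259 − 259/SG_t;  cells = rate·(V+V_w)·°P
V_w = 23.4·((1.092−1)/(1.062−1)−1) = 11.3226
V_final = 23.4 + 11.3226 = 34.7226
°P = 259 − 259/1.062 = 15.1205
cells = 1.0·34.7226·15.1205

525.0237 billion cells


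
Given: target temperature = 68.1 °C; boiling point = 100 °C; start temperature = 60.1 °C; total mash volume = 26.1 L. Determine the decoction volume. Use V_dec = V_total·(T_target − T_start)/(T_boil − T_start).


V_dec = 26.1·(68.1 − 60.1)/(100 − 60.1)

5.2331 L


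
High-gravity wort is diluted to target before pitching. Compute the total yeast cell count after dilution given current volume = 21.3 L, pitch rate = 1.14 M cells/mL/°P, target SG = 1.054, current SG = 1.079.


V_w = V·((SG_c−1)/(SG_t−1)−1);  °P = 259 − 259/SG_t;  cells = rate·(V+V_w)·°P
V_w = 21.3·((1.079−1)/(1.054−1)−1) = 9.8611
V_final = 21.3 + 9.8611 = 31.1611
°P = 259 − 259/1.054 = 13.2694
cells = 1.14·31.1611·13.2694

471.3795 billion cells


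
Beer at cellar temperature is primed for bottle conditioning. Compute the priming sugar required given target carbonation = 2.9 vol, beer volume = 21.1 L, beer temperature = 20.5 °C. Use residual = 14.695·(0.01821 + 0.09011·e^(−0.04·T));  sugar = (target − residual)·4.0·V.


residual = 14.695·(0.01821 + 0.09011·e^(−0.04·20.5)) = 0.8508
sugar = (2.9 − 0.8508)·4.0·21.1

172.9524 g


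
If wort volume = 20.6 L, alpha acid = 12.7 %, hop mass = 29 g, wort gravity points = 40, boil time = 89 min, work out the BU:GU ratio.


U = 1.65·0.000125^(GP/1000)·(1−e^(−0.04t))/4.15;  IBU = (α/100)·m·U·1000/V;  BU:GU = IBU/GP
U = 1.65·0.000125^(40/1000)·(1−e^(−0.04·89))/4.15 = 0.2696
IBU = (12.7/100)·29·0.2696·1000/20.6 = 48.2078
BU:GU = 48.2078/40

1.2052


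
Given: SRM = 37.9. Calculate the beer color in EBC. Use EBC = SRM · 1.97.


EBC = 37.9 · 1.97

74.6630 EBC


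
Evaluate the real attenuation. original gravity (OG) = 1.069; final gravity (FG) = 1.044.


AA = (OG−FG)/(OG−1)·100;  RA = AA·0.8192
AA = (1.069 − 1.044)/(1.069 − 1)·100 = 36.2319
RA = 36.2319·0.8192

29.6812 %


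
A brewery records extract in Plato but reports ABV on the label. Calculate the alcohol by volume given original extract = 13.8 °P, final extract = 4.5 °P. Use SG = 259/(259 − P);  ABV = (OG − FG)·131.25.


OG = 259/(259 − 13.8) = 1.0563
FG = 259/(259 − 4.5) = 1.0177
ABV = (1.0563 − 1.0177)·131.25

5.0661 % ABV


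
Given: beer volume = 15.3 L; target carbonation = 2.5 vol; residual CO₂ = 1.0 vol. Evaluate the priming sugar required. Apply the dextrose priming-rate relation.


sugar = (target − residual)·4.0·V
sugar = (2.5 − 1.0)·4.0·15.3

91.8000 g


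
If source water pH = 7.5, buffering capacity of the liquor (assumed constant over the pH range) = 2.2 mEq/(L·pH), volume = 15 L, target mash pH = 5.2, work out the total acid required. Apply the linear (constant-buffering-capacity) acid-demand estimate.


acid = buffering capacity · (pH_source − pH_target) · V
acid = 2.2 · (7.5 − 5.2) · 15

75.9000 mEq


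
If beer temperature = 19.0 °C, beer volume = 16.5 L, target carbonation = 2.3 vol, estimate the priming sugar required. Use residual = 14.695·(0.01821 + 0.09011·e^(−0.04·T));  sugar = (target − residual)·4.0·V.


residual = 14.695·(0.01821 + 0.09011·e^(−0.04·19.0)) = 0.8869
sugar = (2.3 − 0.8869)·4.0·16.5

93.2670 g


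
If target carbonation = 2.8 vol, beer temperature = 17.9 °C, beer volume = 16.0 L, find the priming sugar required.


residual = 14.695·(0.01821 + 0.09011·e^(−0.04·T));  sugar = (target − residual)·4.0·V
residual = 14.695·(0.01821 + 0.09011·e^(−0.04·17.9)) = 0.9147
sugar = (2.8 − 0.9147)·4.0·16.0

120.6579 g


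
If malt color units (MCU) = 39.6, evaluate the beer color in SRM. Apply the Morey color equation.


SRM = 1.4922 · MCU^0.6859
SRM = 1.4922 · 39.6^0.6859

18.6074 SRM


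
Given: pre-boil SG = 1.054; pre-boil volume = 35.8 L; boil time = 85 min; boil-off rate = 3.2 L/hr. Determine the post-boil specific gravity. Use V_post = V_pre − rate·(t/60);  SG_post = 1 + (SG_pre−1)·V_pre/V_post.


V_post = 35.8 − 3.2·(85/60) = 31.2667
SG_post = 1 + (1.054 − 1)·35.8/31.2667

1.0618


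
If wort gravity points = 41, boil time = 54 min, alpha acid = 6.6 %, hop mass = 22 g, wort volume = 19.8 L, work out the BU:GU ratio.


U = 1.65·0.000125^(GP/1000)·(1−e^(−0.04t))/4.15;  IBU = (α/100)·m·U·1000/V;  BU:GU = IBU/GP
U = 1.65·0.000125^(41/1000)·(1−e^(−0.04·54))/4.15 = 0.2433
IBU = (6.6/100)·22·0.2433·1000/19.8 = 17.8441
BU:GU = 17.8441/41

0.4352


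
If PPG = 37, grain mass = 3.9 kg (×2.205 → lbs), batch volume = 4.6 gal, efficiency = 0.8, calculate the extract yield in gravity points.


points = lbs × PPG × eff / vol
lbs = 3.9 × 2.205 = 8.5995
points = 8.5995 × 37 × 0.8 / 4.6

55.3359 points


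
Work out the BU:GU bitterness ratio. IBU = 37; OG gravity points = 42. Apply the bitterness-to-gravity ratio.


BU:GU = IBU / OG_points
BU:GU = 37 / 42

0.8810


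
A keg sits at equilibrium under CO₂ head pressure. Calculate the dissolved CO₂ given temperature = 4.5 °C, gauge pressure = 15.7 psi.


vols = (P + 14.695)·(0.01821 + 0.09011·e^(−0.04·T))
vols = (15.7 + 14.695)·(0.01821 + 0.09011·e^(−0.04·4.5))

2.8412 volumes


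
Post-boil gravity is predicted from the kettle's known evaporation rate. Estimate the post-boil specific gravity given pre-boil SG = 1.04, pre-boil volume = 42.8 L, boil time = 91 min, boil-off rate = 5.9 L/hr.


V_post = V_pre − rate·(t/60);  SG_post = 1 + (SG_pre−1)·V_pre/V_post
V_post = 42.8 − 5.9·(91/60) = 33.8517
SG_post = 1 + (1.04 − 1)·42.8/33.8517

1.0506


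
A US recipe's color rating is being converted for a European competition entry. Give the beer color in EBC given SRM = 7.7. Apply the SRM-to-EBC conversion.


EBC = SRM · 1.97
EBC = 7.7 · 1.97

15.1690 EBC


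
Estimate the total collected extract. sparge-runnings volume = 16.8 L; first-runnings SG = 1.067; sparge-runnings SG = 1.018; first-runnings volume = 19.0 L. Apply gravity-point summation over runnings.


total = Σ (SG_i − 1)·1000·V_i
first = (1.067 − 1)·1000·19.0 = 1273.0000
sparge = (1.018 − 1)·1000·16.8 = 302.4000
total = 1273.0000 + 302.4000

1575.4000 gravity·L


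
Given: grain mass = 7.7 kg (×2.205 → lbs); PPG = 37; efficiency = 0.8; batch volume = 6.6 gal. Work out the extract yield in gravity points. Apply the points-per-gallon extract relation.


points = lbs × PPG × eff / vol
lbs = 7.7 × 2.205 = 16.9785
points = 16.9785 × 37 × 0.8 / 6.6

76.1460 points


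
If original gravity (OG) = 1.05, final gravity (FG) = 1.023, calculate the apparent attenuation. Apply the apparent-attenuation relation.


AA = (OG − FG)/(OG − 1) · 100
AA = (1.05 − 1.023)/(1.05 − 1) · 100

54.0000 %


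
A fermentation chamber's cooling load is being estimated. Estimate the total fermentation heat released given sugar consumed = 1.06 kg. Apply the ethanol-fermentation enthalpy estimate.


Q = m_sugar · 590 kJ/kg
Q = 1.06 · 590

625.4000 kJ


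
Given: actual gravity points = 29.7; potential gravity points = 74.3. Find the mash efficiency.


efficiency = actual / potential × 100
efficiency = 29.7 / 74.3 × 100

39.9731 %


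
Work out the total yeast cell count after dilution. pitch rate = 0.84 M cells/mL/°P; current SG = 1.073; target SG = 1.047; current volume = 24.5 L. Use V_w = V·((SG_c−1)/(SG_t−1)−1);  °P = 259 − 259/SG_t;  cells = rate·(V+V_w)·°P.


V_w = 24.5·((1.073−1)/(1.047−1)−1) = 13.5532
V_final = 24.5 + 13.5532 = 38.0532
°P = 259 − 259/1.047 = 11.6266
cells = 0.84·38.0532·11.6266

371.6390 billion cells


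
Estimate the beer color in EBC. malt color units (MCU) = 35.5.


SRM = 1.4922·MCU^0.6859;  EBC = SRM·1.97
SRM = 1.4922·35.5^0.6859 = 17.2635
EBC = 17.2635·1.97

34.0091 EBC


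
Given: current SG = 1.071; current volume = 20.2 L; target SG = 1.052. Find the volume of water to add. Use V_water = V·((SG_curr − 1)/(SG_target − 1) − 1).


V_water = 20.2·((1.071 − 1)/(1.052 − 1) − 1)

7.3808 L


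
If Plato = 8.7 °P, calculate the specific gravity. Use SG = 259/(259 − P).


SG = 259/(259 − 8.7)

1.0348


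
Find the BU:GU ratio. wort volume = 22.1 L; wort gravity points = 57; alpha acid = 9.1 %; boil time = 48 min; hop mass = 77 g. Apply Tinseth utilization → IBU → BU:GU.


U = 1.65·0.000125^(GP/1000)·(1−e^(−0.04t))/4.15;  IBU = (α/100)·m·U·1000/V;  BU:GU = IBU/GP
U = 1.65·0.000125^(57/1000)·(1−e^(−0.04·48))/4.15 = 0.2033
IBU = (9.1/100)·77·0.2033·1000/22.1 = 64.4538
BU:GU = 64.4538/57

1.1308


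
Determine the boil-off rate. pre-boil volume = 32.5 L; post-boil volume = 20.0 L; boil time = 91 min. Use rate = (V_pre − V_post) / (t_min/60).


rate = (32.5 − 20.0) / (91/60)

8.2418 L/hr


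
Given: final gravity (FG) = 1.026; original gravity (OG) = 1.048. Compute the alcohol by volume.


ABV = (OG − FG) · 131.25
ABV = (1.048 − 1.026) · 131.25

2.8875 % ABV


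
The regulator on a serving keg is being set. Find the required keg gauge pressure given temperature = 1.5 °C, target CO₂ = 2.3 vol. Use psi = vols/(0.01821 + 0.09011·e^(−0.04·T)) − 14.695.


psi = 2.3/(0.01821 + 0.09011·e^(−0.04·1.5)) − 14.695

7.6194 psi


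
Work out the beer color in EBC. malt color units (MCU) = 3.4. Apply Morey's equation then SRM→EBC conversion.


SRM = 1.4922·MCU^0.6859;  EBC = SRM·1.97
SRM = 1.4922·3.4^0.6859 = 3.4544
EBC = 3.4544·1.97

6.8051 EBC


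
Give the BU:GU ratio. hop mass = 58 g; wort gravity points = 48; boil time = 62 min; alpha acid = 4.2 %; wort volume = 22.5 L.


U = 1.65·0.000125^(GP/1000)·(1−e^(−0.04t))/4.15;  IBU = (α/100)·m·U·1000/V;  BU:GU = IBU/GP
U = 1.65·0.000125^(48/1000)·(1−e^(−0.04·62))/4.15 = 0.2366
IBU = (4.2/100)·58·0.2366·1000/22.5 = 25.6212
BU:GU = 25.6212/48

0.5338


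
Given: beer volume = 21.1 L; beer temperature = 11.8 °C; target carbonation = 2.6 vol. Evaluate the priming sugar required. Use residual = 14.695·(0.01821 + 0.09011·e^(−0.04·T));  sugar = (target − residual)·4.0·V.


residual = 14.695·(0.01821 + 0.09011·e^(−0.04·11.8)) = 1.0935
sugar = (2.6 − 1.0935)·4.0·21.1

127.1444 g


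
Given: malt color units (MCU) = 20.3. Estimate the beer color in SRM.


SRM = 1.4922 · MCU^0.6859
SRM = 1.4922 · 20.3^0.6859

11.7663 SRM


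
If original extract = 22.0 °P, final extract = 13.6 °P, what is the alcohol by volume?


SG = 259/(259 − P);  ABV = (OG − FG)·131.25
OG = 259/(259 − 22.0) = 1.0928
FG = 259/(259 − 13.6) = 1.0554
ABV = (1.0928 − 1.0554)·131.25

4.9097 % ABV


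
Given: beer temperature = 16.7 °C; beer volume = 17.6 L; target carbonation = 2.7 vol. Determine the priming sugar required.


residual = 14.695·(0.01821 + 0.09011·e^(−0.04·T));  sugar = (target − residual)·4.0·V
residual = 14.695·(0.01821 + 0.09011·e^(−0.04·16.7)) = 0.9465
sugar = (2.7 − 0.9465)·4.0·17.6

123.4436 g


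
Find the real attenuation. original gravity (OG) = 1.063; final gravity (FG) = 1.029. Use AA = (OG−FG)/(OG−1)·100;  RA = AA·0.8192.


AA = (1.063 − 1.029)/(1.063 − 1)·100 = 53.9683
RA = 53.9683·0.8192

44.2108 %


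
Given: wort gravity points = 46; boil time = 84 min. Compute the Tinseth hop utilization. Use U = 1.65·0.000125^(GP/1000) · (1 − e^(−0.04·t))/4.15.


bigness = 1.65·0.000125^(46/1000) = 1.0913
boil_factor = (1 − e^(−0.04·84))/4.15 = 0.2326
U = 1.0913 · 0.2326

0.2538


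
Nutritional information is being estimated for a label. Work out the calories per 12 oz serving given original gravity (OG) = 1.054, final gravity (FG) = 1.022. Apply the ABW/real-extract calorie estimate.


ABW = (OG−FG)·131.25·0.79/FG;  °P = 259 − 259/SG (for OG→OE and FG→AE);  RE = 0.1808·OE + 0.8192·AE;  Cal = (6.9·ABW + 4·(RE−0.1))·FG·3.55
ABW = (1.054 − 1.022)·131.25·0.79/1.022 = 3.2466
OE = 259 − 259/1.054 = 13.2694 °P
AE = 259 − 259/1.022 = 5.5753 °P
RE = 0.1808·13.2694 + 0.8192·5.5753 = 6.9664 °P
Cal = (6.9·3.2466 + 4·(6.9664−0.1))·1.022·3.55

180.9229 kcal


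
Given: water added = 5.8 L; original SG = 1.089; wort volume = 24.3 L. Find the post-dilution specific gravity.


SG_new = 1 + (SG_old − 1)·V_old/(V_old + V_water)
pts = (1.089 − 1)·1000·24.3/(24.3 + 5.8) = 71.8505
SG_new = 1 + 71.8505/1000

1.0719


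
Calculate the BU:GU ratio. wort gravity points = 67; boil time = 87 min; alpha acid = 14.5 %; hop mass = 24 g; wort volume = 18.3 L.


U = 1.65·0.000125^(GP/1000)·(1−e^(−0.04t))/4.15;  IBU = (α/100)·m·U·1000/V;  BU:GU = IBU/GP
U = 1.65·0.000125^(67/1000)·(1−e^(−0.04·87))/4.15 = 0.2110
IBU = (14.5/100)·24·0.2110·1000/18.3 = 40.1298
BU:GU = 40.1298/67

0.5990


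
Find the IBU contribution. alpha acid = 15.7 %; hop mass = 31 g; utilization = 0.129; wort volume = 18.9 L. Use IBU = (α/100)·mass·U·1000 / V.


IBU = (15.7/100)·31·0.129·1000 / 18.9

33.2192 IBU


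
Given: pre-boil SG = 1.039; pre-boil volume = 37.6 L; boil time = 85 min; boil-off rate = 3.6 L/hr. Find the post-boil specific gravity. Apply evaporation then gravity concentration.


V_post = V_pre − rate·(t/60);  SG_post = 1 + (SG_pre−1)·V_pre/V_post
V_post = 37.6 − 3.6·(85/60) = 32.5000
SG_post = 1 + (1.039 − 1)·37.6/32.5000

1.0451


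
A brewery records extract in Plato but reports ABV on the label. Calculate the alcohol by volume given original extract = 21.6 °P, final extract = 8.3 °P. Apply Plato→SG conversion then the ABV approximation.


SG = 259/(259 − P);  ABV = (OG − FG)·131.25
OG = 259/(259 − 21.6) = 1.0910
FG = 259/(259 − 8.3) = 1.0331
ABV = (1.0910 − 1.0331)·131.25

7.5965 % ABV


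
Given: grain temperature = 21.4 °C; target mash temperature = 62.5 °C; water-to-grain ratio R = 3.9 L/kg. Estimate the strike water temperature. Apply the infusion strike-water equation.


T_strike = (0.41/R)·(T_mash − T_grain) + T_mash
T_strike = (0.41/3.9)·(62.5 − 21.4) + 62.5

66.8208 °C


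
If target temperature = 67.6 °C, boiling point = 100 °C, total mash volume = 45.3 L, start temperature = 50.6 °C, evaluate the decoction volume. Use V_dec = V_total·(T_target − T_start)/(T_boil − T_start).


V_dec = 45.3·(67.6 − 50.6)/(100 − 50.6)

15.5891 L


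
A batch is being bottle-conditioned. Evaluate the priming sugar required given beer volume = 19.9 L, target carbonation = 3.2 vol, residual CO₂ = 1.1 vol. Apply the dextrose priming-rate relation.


sugar = (target − residual)·4.0·V
sugar = (3.2 − 1.1)·4.0·19.9

167.1600 g


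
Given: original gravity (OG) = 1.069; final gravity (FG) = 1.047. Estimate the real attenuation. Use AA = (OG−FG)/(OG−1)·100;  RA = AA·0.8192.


AA = (1.069 − 1.047)/(1.069 − 1)·100 = 31.8841
RA = 31.8841·0.8192

26.1194 %


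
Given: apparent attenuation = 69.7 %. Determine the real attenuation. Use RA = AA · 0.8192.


RA = 69.7 · 0.8192

57.0982 %


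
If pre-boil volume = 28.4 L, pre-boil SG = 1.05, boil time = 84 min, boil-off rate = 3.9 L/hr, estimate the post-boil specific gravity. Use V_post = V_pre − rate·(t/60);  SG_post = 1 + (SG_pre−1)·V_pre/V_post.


V_post = 28.4 − 3.9·(84/60) = 22.9400
SG_post = 1 + (1.05 − 1)·28.4/22.9400

1.0619


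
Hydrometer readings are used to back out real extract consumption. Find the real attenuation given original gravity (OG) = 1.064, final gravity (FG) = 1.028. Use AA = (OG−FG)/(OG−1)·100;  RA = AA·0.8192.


AA = (1.064 − 1.028)/(1.064 − 1)·100 = 56.2500
RA = 56.2500·0.8192

46.0800 %


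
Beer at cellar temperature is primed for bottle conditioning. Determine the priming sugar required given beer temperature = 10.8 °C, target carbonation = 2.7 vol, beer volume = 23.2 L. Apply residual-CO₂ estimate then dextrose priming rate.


residual = 14.695·(0.01821 + 0.09011·e^(−0.04·T));  sugar = (target − residual)·4.0·V
residual = 14.695·(0.01821 + 0.09011·e^(−0.04·10.8)) = 1.1273
sugar = (2.7 − 1.1273)·4.0·23.2

145.9505 g


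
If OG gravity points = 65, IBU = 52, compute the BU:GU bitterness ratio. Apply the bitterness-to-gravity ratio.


BU:GU = IBU / OG_points
BU:GU = 52 / 65

0.8000


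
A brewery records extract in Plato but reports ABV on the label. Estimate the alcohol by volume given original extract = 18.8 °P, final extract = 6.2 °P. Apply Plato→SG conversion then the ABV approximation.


SG = 259/(259 − P);  ABV = (OG − FG)·131.25
OG = 259/(259 − 18.8) = 1.0783
FG = 259/(259 − 6.2) = 1.0245
ABV = (1.0783 − 1.0245)·131.25

7.0537 % ABV


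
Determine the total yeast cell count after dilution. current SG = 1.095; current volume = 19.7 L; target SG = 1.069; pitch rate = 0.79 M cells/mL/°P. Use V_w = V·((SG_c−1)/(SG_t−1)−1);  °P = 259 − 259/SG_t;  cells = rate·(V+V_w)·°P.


V_w = 19.7·((1.095−1)/(1.069−1)−1) = 7.4232
V_final = 19.7 + 7.4232 = 27.1232
°P = 259 − 259/1.069 = 16.7175
cells = 0.79·27.1232·16.7175

358.2111 billion cells


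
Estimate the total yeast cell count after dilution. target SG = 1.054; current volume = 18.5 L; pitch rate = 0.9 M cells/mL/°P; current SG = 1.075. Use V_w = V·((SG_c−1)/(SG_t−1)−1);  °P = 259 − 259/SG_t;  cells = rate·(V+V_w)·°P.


V_w = 18.5·((1.075−1)/(1.054−1)−1) = 7.1944
V_final = 18.5 + 7.1944 = 25.6944
°P = 259 − 259/1.054 = 13.2694
cells = 0.9·25.6944·13.2694

306.8560 billion cells


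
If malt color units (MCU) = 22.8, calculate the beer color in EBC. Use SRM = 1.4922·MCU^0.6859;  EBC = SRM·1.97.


SRM = 1.4922·22.8^0.6859 = 12.7419
EBC = 12.7419·1.97

25.1016 EBC


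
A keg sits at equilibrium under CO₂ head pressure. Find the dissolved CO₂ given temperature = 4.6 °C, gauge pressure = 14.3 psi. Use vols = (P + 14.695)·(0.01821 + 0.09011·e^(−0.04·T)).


vols = (14.3 + 14.695)·(0.01821 + 0.09011·e^(−0.04·4.6))

2.7016 volumes


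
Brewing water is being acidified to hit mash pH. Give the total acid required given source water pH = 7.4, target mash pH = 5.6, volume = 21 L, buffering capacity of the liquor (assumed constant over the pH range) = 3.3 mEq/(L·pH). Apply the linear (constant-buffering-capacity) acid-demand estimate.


acid = buffering capacity · (pH_source − pH_target) · V
acid = 3.3 · (7.4 − 5.6) · 21

124.7400 mEq


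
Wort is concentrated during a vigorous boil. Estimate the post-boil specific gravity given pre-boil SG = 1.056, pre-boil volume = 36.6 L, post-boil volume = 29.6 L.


SG_post = 1 + (SG_pre − 1)·V_pre/V_post
pts_pre = (1.056 − 1)·1000 = 56.0000
pts_post = 56.0000·36.6/29.6 = 69.2432
SG_post = 1 + 69.2432/1000

1.0692


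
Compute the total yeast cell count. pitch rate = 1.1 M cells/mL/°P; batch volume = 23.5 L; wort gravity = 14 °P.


cells (billions) = rate · V_L · °P
cells = 1.1 · 23.5 · 14

361.9000 billion cells


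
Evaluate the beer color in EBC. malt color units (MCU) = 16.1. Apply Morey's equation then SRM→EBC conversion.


SRM = 1.4922·MCU^0.6859;  EBC = SRM·1.97
SRM = 1.4922·16.1^0.6859 = 10.0367
EBC = 10.0367·1.97

19.7722 EBC


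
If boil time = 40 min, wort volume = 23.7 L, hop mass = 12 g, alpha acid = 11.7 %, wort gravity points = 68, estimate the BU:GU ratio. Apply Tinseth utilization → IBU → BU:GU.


U = 1.65·0.000125^(GP/1000)·(1−e^(−0.04t))/4.15;  IBU = (α/100)·m·U·1000/V;  BU:GU = IBU/GP
U = 1.65·0.000125^(68/1000)·(1−e^(−0.04·40))/4.15 = 0.1722
IBU = (11.7/100)·12·0.1722·1000/23.7 = 10.2024
BU:GU = 10.2024/68

0.1500


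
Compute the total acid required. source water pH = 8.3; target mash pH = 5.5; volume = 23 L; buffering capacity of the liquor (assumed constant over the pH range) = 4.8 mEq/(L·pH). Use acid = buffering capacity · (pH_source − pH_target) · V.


acid = 4.8 · (8.3 − 5.5) · 23

309.1200 mEq


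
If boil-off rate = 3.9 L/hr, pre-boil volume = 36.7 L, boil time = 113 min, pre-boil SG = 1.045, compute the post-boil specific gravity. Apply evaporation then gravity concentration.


V_post = V_pre − rate·(t/60);  SG_post = 1 + (SG_pre−1)·V_pre/V_post
V_post = 36.7 − 3.9·(113/60) = 29.3550
SG_post = 1 + (1.045 − 1)·36.7/29.3550

1.0563


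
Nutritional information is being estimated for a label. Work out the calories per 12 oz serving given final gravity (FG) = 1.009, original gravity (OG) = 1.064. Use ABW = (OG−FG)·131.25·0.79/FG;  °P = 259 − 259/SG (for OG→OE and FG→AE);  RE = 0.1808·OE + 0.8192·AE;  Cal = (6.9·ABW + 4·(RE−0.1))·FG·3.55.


ABW = (1.064 − 1.009)·131.25·0.79/1.009 = 5.6519
OE = 259 − 259/1.064 = 15.5789 °P
AE = 259 − 259/1.009 = 2.3102 °P
RE = 0.1808·15.5789 + 0.8192·2.3102 = 4.7092 °P
Cal = (6.9·5.6519 + 4·(4.7092−0.1))·1.009·3.55

205.7300 kcal


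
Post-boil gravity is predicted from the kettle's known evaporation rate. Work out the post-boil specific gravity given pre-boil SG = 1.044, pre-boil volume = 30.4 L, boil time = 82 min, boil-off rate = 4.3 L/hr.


V_post = V_pre − rate·(t/60);  SG_post = 1 + (SG_pre−1)·V_pre/V_post
V_post = 30.4 − 4.3·(82/60) = 24.5233
SG_post = 1 + (1.044 − 1)·30.4/24.5233

1.0545


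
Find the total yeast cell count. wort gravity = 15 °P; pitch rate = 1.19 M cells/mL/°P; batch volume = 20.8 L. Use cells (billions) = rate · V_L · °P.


cells = 1.19 · 20.8 · 15

371.2800 billion cells


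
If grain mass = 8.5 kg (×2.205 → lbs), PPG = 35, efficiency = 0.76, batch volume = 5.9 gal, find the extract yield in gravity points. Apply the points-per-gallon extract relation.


points = lbs × PPG × eff / vol
lbs = 8.5 × 2.205 = 18.7425
points = 18.7425 × 35 × 0.76 / 5.9

84.5001 points


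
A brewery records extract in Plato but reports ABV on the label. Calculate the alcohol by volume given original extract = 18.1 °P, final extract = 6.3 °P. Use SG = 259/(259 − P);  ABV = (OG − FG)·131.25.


OG = 259/(259 − 18.1) = 1.0751
FG = 259/(259 − 6.3) = 1.0249
ABV = (1.0751 − 1.0249)·131.25

6.5893 % ABV


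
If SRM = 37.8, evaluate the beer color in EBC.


EBC = SRM · 1.97
EBC = 37.8 · 1.97

74.4660 EBC


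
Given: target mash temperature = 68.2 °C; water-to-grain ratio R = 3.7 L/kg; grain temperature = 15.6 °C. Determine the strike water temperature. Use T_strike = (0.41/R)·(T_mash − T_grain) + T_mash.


T_strike = (0.41/3.7)·(68.2 − 15.6) + 68.2

74.0286 °C


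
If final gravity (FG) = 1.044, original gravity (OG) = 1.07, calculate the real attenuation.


AA = (OG−FG)/(OG−1)·100;  RA = AA·0.8192
AA = (1.07 − 1.044)/(1.07 − 1)·100 = 37.1429
RA = 37.1429·0.8192

30.4274 %


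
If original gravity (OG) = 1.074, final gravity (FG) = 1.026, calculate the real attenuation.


AA = (OG−FG)/(OG−1)·100;  RA = AA·0.8192
AA = (1.074 − 1.026)/(1.074 − 1)·100 = 64.8649
RA = 64.8649·0.8192

53.1373 %


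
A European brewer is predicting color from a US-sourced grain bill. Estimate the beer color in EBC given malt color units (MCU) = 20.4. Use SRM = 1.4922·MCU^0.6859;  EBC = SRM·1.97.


SRM = 1.4922·20.4^0.6859 = 11.8060
EBC = 11.8060·1.97

23.2578 EBC


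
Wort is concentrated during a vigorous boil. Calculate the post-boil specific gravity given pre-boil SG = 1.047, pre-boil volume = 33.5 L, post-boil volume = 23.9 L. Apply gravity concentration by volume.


SG_post = 1 + (SG_pre − 1)·V_pre/V_post
pts_pre = (1.047 − 1)·1000 = 47.0000
pts_post = 47.0000·33.5/23.9 = 65.8787
SG_post = 1 + 65.8787/1000

1.0659


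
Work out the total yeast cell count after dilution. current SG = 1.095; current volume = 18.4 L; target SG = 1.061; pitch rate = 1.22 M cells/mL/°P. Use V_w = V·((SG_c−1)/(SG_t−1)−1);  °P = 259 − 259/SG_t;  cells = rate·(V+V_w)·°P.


V_w = 18.4·((1.095−1)/(1.061−1)−1) = 10.2557
V_final = 18.4 + 10.2557 = 28.6557
°P = 259 − 259/1.061 = 14.8907
cells = 1.22·28.6557·14.8907

520.5778 billion cells


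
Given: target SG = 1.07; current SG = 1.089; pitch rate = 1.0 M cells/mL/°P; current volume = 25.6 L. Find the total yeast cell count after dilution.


V_w = V·((SG_c−1)/(SG_t−1)−1);  °P = 259 − 259/SG_t;  cells = rate·(V+V_w)·°P
V_w = 25.6·((1.089−1)/(1.07−1)−1) = 6.9486
V_final = 25.6 + 6.9486 = 32.5486
°P = 259 − 259/1.07 = 16.9439
cells = 1.0·32.5486·16.9439

551.5006 billion cells


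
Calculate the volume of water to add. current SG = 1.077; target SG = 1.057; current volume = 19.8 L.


V_water = V·((SG_curr − 1)/(SG_target − 1) − 1)
V_water = 19.8·((1.077 − 1)/(1.057 − 1) − 1)

6.9474 L


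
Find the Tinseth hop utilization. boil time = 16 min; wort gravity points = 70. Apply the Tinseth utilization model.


U = 1.65·0.000125^(GP/1000) · (1 − e^(−0.04·t))/4.15
bigness = 1.65·0.000125^(70/1000) = 0.8796
boil_factor = (1 − e^(−0.04·16))/4.15 = 0.1139
U = 0.8796 · 0.1139

0.1002


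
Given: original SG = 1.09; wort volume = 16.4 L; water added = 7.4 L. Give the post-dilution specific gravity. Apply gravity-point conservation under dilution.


SG_new = 1 + (SG_old − 1)·V_old/(V_old + V_water)
pts = (1.09 − 1)·1000·16.4/(16.4 + 7.4) = 62.0168
SG_new = 1 + 62.0168/1000

1.0620


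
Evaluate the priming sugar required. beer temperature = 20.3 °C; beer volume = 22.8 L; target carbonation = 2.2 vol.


residual = 14.695·(0.01821 + 0.09011·e^(−0.04·T));  sugar = (target − residual)·4.0·V
residual = 14.695·(0.01821 + 0.09011·e^(−0.04·20.3)) = 0.8555
sugar = (2.2 − 0.8555)·4.0·22.8

122.6198 g


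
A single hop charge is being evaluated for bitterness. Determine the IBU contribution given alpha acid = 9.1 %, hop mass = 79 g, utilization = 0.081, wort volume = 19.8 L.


IBU = (α/100)·mass·U·1000 / V
IBU = (9.1/100)·79·0.081·1000 / 19.8

29.4095 IBU


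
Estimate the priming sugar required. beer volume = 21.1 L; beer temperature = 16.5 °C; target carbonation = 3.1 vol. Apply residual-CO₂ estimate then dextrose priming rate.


residual = 14.695·(0.01821 + 0.09011·e^(−0.04·T));  sugar = (target − residual)·4.0·V
residual = 14.695·(0.01821 + 0.09011·e^(−0.04·16.5)) = 0.9520
sugar = (3.1 − 0.9520)·4.0·21.1

181.2918 g


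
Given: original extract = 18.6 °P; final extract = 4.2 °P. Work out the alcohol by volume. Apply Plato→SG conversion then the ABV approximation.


SG = 259/(259 − P);  ABV = (OG − FG)·131.25
OG = 259/(259 − 18.6) = 1.0774
FG = 259/(259 − 4.2) = 1.0165
ABV = (1.0774 − 1.0165)·131.25

7.9915 % ABV


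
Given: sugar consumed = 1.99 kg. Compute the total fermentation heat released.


Q = m_sugar · 590 kJ/kg
Q = 1.99 · 590

1174.1000 kJ


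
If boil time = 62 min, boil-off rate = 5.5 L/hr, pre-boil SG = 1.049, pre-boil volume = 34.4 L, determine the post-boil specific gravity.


V_post = V_pre − rate·(t/60);  SG_post = 1 + (SG_pre−1)·V_pre/V_post
V_post = 34.4 − 5.5·(62/60) = 28.7167
SG_post = 1 + (1.049 − 1)·34.4/28.7167

1.0587


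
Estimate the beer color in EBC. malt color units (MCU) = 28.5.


SRM = 1.4922·MCU^0.6859;  EBC = SRM·1.97
SRM = 1.4922·28.5^0.6859 = 14.8493
EBC = 14.8493·1.97

29.2531 EBC


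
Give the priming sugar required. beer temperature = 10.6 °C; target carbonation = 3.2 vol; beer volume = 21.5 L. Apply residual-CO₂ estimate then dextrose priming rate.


residual = 14.695·(0.01821 + 0.09011·e^(−0.04·T));  sugar = (target − residual)·4.0·V
residual = 14.695·(0.01821 + 0.09011·e^(−0.04·10.6)) = 1.1342
sugar = (3.2 − 1.1342)·4.0·21.5

177.6621 g


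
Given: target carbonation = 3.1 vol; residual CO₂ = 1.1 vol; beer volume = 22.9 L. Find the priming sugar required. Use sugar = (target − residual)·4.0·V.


sugar = (3.1 − 1.1)·4.0·22.9

183.2000 g


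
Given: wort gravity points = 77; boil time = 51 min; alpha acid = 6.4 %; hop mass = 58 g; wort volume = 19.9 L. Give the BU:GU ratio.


U = 1.65·0.000125^(GP/1000)·(1−e^(−0.04t))/4.15;  IBU = (α/100)·m·U·1000/V;  BU:GU = IBU/GP
U = 1.65·0.000125^(77/1000)·(1−e^(−0.04·51))/4.15 = 0.1731
IBU = (6.4/100)·58·0.1731·1000/19.9 = 32.2967
BU:GU = 32.2967/77

0.4194


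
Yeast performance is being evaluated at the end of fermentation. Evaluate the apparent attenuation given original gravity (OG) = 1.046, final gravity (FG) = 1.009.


AA = (OG − FG)/(OG − 1) · 100
AA = (1.046 − 1.009)/(1.046 − 1) · 100

80.4348 %


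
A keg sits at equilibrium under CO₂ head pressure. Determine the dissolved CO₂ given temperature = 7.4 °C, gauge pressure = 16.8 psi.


vols = (P + 14.695)·(0.01821 + 0.09011·e^(−0.04·T))
vols = (16.8 + 14.695)·(0.01821 + 0.09011·e^(−0.04·7.4))

2.6844 volumes


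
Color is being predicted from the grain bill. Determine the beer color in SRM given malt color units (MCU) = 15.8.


SRM = 1.4922 · MCU^0.6859
SRM = 1.4922 · 15.8^0.6859

9.9080 SRM


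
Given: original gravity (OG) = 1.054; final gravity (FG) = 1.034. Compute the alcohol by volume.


ABV = (OG − FG) · 131.25
ABV = (1.054 − 1.034) · 131.25

2.6250 % ABV


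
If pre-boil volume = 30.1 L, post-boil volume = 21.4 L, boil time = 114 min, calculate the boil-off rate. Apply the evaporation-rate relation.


rate = (V_pre − V_post) / (t_min/60)
rate = (30.1 − 21.4) / (114/60)

4.5789 L/hr


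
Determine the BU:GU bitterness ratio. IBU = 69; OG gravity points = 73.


BU:GU = IBU / OG_points
BU:GU = 69 / 73

0.9452


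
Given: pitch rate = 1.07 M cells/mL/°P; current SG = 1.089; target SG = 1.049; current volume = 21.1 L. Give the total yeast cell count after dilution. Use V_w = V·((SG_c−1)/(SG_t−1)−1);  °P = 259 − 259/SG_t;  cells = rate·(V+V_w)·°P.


V_w = 21.1·((1.089−1)/(1.049−1)−1) = 17.2245
V_final = 21.1 + 17.2245 = 38.3245
°P = 259 − 259/1.049 = 12.0982
cells = 1.07·38.3245·12.0982

496.1129 billion cells


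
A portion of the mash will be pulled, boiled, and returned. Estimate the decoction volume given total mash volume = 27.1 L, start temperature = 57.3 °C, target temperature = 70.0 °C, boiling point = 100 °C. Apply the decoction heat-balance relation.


V_dec = V_total·(T_target − T_start)/(T_boil − T_start)
V_dec = 27.1·(70.0 − 57.3)/(100 − 57.3)

8.0602 L


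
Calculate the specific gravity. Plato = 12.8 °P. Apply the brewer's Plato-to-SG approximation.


SG = 259/(259 − P)
SG = 259/(259 − 12.8)

1.0520


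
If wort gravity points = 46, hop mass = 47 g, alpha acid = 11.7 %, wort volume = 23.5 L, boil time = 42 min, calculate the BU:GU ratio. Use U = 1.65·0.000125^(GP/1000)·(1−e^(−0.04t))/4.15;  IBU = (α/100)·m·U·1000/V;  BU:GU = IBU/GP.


U = 1.65·0.000125^(46/1000)·(1−e^(−0.04·42))/4.15 = 0.2140
IBU = (11.7/100)·47·0.2140·1000/23.5 = 50.0650
BU:GU = 50.0650/46

1.0884


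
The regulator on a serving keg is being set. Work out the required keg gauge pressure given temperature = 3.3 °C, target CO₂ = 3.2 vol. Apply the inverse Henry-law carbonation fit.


psi = vols/(0.01821 + 0.09011·e^(−0.04·T)) − 14.695
psi = 3.2/(0.01821 + 0.09011·e^(−0.04·3.3)) − 14.695

18.2346 psi


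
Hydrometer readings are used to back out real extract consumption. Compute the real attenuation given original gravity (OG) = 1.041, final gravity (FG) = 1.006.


AA = (OG−FG)/(OG−1)·100;  RA = AA·0.8192
AA = (1.041 − 1.006)/(1.041 − 1)·100 = 85.3659
RA = 85.3659·0.8192

69.9317 %


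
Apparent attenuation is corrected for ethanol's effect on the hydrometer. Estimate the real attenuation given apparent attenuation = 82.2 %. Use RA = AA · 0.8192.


RA = 82.2 · 0.8192

67.3382 %


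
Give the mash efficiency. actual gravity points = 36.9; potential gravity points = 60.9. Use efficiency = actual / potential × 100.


efficiency = 36.9 / 60.9 × 100

60.5911 %


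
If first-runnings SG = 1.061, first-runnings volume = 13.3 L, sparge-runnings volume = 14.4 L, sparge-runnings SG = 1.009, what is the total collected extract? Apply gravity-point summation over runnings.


total = Σ (SG_i − 1)·1000·V_i
first = (1.061 − 1)·1000·13.3 = 811.3000
sparge = (1.009 − 1)·1000·14.4 = 129.6000
total = 811.3000 + 129.6000

940.9000 gravity·L


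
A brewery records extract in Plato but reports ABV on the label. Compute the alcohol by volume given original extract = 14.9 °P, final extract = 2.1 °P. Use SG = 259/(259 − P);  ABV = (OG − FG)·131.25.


OG = 259/(259 − 14.9) = 1.0610
FG = 259/(259 − 2.1) = 1.0082
ABV = (1.0610 − 1.0082)·131.25

6.9387 % ABV


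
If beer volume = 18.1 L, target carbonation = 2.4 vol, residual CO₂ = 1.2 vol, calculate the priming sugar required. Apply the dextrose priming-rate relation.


sugar = (target − residual)·4.0·V
sugar = (2.4 − 1.2)·4.0·18.1

86.8800 g


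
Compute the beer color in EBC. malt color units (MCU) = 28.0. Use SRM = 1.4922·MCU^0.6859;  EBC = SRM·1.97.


SRM = 1.4922·28.0^0.6859 = 14.6701
EBC = 14.6701·1.97

28.9001 EBC


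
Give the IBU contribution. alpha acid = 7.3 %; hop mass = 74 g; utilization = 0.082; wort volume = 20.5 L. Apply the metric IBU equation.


IBU = (α/100)·mass·U·1000 / V
IBU = (7.3/100)·74·0.082·1000 / 20.5

21.6080 IBU


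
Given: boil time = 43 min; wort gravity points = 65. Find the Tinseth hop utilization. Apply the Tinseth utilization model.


U = 1.65·0.000125^(GP/1000) · (1 − e^(−0.04·t))/4.15
bigness = 1.65·0.000125^(65/1000) = 0.9200
boil_factor = (1 − e^(−0.04·43))/4.15 = 0.1978
U = 0.9200 · 0.1978

0.1820


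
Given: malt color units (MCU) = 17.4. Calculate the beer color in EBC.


SRM = 1.4922·MCU^0.6859;  EBC = SRM·1.97
SRM = 1.4922·17.4^0.6859 = 10.5857
EBC = 10.5857·1.97

20.8538 EBC


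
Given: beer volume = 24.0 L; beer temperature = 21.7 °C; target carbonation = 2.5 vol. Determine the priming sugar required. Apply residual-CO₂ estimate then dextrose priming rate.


residual = 14.695·(0.01821 + 0.09011·e^(−0.04·T));  sugar = (target − residual)·4.0·V
residual = 14.695·(0.01821 + 0.09011·e^(−0.04·21.7)) = 0.8235
sugar = (2.5 − 0.8235)·4.0·24.0

160.9471 g


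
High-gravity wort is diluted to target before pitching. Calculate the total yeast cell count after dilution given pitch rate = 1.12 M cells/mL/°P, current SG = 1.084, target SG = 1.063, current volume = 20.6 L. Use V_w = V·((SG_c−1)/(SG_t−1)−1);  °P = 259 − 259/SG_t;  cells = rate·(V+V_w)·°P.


V_w = 20.6·((1.084−1)/(1.063−1)−1) = 6.8667
V_final = 20.6 + 6.8667 = 27.4667
°P = 259 − 259/1.063 = 15.3500
cells = 1.12·27.4667·15.3500

472.2055 billion cells


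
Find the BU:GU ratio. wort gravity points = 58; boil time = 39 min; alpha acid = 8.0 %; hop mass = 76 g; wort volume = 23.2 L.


U = 1.65·0.000125^(GP/1000)·(1−e^(−0.04t))/4.15;  IBU = (α/100)·m·U·1000/V;  BU:GU = IBU/GP
U = 1.65·0.000125^(58/1000)·(1−e^(−0.04·39))/4.15 = 0.1865
IBU = (8.0/100)·76·0.1865·1000/23.2 = 48.8680
BU:GU = 48.8680/58

0.8426


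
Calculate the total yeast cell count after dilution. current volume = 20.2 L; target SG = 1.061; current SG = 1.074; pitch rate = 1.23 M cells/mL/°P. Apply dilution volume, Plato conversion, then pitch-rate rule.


V_w = V·((SG_c−1)/(SG_t−1)−1);  °P = 259 − 259/SG_t;  cells = rate·(V+V_w)·°P
V_w = 20.2·((1.074−1)/(1.061−1)−1) = 4.3049
V_final = 20.2 + 4.3049 = 24.5049
°P = 259 − 259/1.061 = 14.8907
cells = 1.23·24.5049·14.8907

448.8204 billion cells


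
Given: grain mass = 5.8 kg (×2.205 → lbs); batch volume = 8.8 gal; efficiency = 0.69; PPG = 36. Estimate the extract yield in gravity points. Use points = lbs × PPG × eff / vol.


lbs = 5.8 × 2.205 = 12.7890
points = 12.7890 × 36 × 0.69 / 8.8

36.0999 points


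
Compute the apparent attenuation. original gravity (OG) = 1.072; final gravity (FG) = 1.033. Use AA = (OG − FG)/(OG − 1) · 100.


AA = (1.072 − 1.033)/(1.072 − 1) · 100

54.1667 %


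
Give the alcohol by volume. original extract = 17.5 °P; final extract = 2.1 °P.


SG = 259/(259 − P);  ABV = (OG − FG)·131.25
OG = 259/(259 − 17.5) = 1.0725
FG = 259/(259 − 2.1) = 1.0082
ABV = (1.0725 − 1.0082)·131.25

8.4380 % ABV


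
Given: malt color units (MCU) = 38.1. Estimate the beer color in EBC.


SRM = 1.4922·MCU^0.6859;  EBC = SRM·1.97
SRM = 1.4922·38.1^0.6859 = 18.1211
EBC = 18.1211·1.97

35.6985 EBC


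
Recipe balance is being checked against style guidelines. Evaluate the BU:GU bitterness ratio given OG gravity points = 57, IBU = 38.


BU:GU = IBU / OG_points
BU:GU = 38 / 57

0.6667


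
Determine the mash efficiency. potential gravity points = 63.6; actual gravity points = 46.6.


efficiency = actual / potential × 100
efficiency = 46.6 / 63.6 × 100

73.2704 %


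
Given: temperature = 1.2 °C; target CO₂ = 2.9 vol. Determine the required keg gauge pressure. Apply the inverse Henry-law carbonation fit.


psi = vols/(0.01821 + 0.09011·e^(−0.04·T)) − 14.695
psi = 2.9/(0.01821 + 0.09011·e^(−0.04·1.2)) − 14.695

13.1637 psi


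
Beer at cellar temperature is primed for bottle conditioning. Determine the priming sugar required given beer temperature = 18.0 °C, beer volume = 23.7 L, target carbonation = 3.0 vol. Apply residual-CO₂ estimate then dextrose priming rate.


residual = 14.695·(0.01821 + 0.09011·e^(−0.04·T));  sugar = (target − residual)·4.0·V
residual = 14.695·(0.01821 + 0.09011·e^(−0.04·18.0)) = 0.9121
sugar = (3.0 − 0.9121)·4.0·23.7

197.9294 g


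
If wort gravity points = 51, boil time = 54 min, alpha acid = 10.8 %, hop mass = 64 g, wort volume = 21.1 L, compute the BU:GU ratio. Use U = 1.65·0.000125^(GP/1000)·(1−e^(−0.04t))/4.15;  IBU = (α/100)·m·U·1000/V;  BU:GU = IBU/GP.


U = 1.65·0.000125^(51/1000)·(1−e^(−0.04·54))/4.15 = 0.2224
IBU = (10.8/100)·64·0.2224·1000/21.1 = 72.8590
BU:GU = 72.8590/51

1.4286


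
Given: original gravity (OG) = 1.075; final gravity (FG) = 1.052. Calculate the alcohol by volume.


ABV = (OG − FG) · 131.25
ABV = (1.075 − 1.052) · 131.25

3.0187 % ABV


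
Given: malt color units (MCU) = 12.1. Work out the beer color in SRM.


SRM = 1.4922 · MCU^0.6859
SRM = 1.4922 · 12.1^0.6859

8.2511 SRM


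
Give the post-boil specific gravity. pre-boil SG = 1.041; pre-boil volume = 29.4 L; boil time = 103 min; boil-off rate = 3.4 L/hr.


V_post = V_pre − rate·(t/60);  SG_post = 1 + (SG_pre−1)·V_pre/V_post
V_post = 29.4 − 3.4·(103/60) = 23.5633
SG_post = 1 + (1.041 − 1)·29.4/23.5633

1.0512


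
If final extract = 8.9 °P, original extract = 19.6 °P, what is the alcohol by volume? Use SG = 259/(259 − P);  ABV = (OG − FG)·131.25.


OG = 259/(259 − 19.6) = 1.0819
FG = 259/(259 − 8.9) = 1.0356
ABV = (1.0819 − 1.0356)·131.25

6.0750 % ABV


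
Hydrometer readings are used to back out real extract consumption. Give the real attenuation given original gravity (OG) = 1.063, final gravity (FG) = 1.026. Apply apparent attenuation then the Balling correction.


AA = (OG−FG)/(OG−1)·100;  RA = AA·0.8192
AA = (1.063 − 1.026)/(1.063 − 1)·100 = 58.7302
RA = 58.7302·0.8192

48.1117 %
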